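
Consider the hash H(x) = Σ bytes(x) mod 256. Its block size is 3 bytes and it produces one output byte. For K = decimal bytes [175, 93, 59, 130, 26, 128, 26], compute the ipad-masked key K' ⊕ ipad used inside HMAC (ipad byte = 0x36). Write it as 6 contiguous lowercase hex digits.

4b3636

Key decimal bytes [175, 93, 59, 130, 26, 128, 26] = af 5d 3b 82 1a 80 1a is 7 bytes > B = 3, so hash it first: H(key) = 7d, then zero-pad to 3 bytes: K' = 7d 00 00.
XOR each byte with 0x36: 7d⊕36=4b, 00⊕36=36, 00⊕36=36.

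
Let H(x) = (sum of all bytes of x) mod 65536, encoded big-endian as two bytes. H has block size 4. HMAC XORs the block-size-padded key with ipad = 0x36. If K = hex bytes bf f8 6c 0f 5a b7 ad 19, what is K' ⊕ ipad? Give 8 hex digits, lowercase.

323f3636

Key hex bytes bf f8 6c 0f 5a b7 ad 19 is 8 bytes > B = 4, so hash it first: H(key) = 04 09, then zero-pad to 4 bytes: K' = 04 09 00 00.
XOR each byte with 0x36: 04⊕36=32, 09⊕36=3f, 00⊕36=36, 00⊕36=36.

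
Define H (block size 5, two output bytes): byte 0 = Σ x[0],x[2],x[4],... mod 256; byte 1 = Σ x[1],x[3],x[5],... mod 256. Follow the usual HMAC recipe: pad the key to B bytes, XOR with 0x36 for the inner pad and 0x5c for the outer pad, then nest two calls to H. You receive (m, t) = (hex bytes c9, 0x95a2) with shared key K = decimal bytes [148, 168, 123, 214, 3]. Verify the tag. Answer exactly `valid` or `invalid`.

Key decimal bytes [148, 168, 123, 214, 3] = 94 a8 7b d6 03 is exactly B = 5 bytes: K' = 94 a8 7b d6 03.
K' ⊕ ipad = a2 9e 4d e0 35; K' ⊕ opad = c8 f4 27 8a 5f.
Inner hash: even-index sum = 292 mod 256 = 36; odd-index sum = 583 mod 256 = 71 → 24 47.
Outer hash (recomputed tag): even-index sum = 405 mod 256 = 149; odd-index sum = 418 mod 256 = 162 → 95 a2.
Recomputed tag = 95a2; claimed = 95a2 → match.

valid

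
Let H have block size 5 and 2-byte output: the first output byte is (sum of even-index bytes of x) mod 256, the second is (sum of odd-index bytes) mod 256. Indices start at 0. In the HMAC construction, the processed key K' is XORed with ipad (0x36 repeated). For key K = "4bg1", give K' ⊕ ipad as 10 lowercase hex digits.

Key "4bg1" = 34 62 67 31 is 4 bytes ≤ B = 5; zero-pad to 5 bytes: K' = 34 62 67 31 00.
XOR each byte with 0x36: 34⊕36=02, 62⊕36=54, 67⊕36=51, 31⊕36=07, 00⊕36=36.

0254510736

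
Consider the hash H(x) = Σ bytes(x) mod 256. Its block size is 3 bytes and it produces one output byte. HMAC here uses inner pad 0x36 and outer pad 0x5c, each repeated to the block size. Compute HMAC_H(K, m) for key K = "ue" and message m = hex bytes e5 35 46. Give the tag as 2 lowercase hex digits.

Key "ue" = 75 65 is 2 bytes ≤ B = 3; zero-pad to 3 bytes: K' = 75 65 00.
K' ⊕ ipad = 43 53 36.  K' ⊕ opad = 29 39 5c.
Inner input = (K'⊕ipad) ∥ m = 43 53 36 ∥ e5 35 46.
Inner hash: sum = 67+83+54+229+53+70 = 556; mod 256 = 44 → 2c.
Outer input = (K'⊕opad) ∥ inner = 29 39 5c ∥ 2c.
Outer hash (tag): sum = 41+57+92+44 = 234 → ea.

ea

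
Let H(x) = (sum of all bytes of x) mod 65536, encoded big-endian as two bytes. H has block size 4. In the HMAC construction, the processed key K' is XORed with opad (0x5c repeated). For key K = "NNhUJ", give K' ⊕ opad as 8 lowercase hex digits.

5dff5c5c

Key "NNhUJ" = 4e 4e 68 55 4a is 5 bytes > B = 4, so hash it first: H(key) = 01 a3, then zero-pad to 4 bytes: K' = 01 a3 00 00.
XOR each byte with 0x5c: 01⊕5c=5d, a3⊕5c=ff, 00⊕5c=5c, 00⊕5c=5c.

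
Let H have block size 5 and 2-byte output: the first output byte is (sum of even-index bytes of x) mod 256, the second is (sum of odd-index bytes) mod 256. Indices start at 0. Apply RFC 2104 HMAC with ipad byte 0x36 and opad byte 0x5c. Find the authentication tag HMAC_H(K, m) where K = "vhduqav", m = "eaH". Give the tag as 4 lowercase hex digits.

Key "vhduqav" = 76 68 64 75 71 61 76 is 7 bytes > B = 5, so hash it first: H(key) = c1 3e, then zero-pad to 5 bytes: K' = c1 3e 00 00 00.
K' ⊕ ipad = f7 08 36 36 36.  K' ⊕ opad = 9d 62 5c 5c 5c.
Inner input = (K'⊕ipad) ∥ m = f7 08 36 36 36 ∥ 65 61 48.
Inner hash: even-index sum = 452 mod 256 = 196; odd-index sum = 235 mod 256 = 235 → c4 eb.
Outer input = (K'⊕opad) ∥ inner = 9d 62 5c 5c 5c ∥ c4 eb.
Outer hash (tag): even-index sum = 576 mod 256 = 64; odd-index sum = 386 mod 256 = 130 → 40 82.

4082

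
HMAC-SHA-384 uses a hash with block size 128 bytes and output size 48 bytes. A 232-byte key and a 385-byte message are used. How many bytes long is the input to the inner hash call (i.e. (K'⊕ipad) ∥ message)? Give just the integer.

513

Key is 232 > 128 bytes, so it is hashed to 48 bytes then zero-padded to 128: |K'| = 128.
Inner input = (K'⊕ipad) ∥ m → 128 + 385 = 513 bytes.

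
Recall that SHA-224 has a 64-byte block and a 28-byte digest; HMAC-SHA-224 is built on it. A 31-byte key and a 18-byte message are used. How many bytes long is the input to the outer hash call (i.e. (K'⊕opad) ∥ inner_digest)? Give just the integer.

Key is 31 ≤ 64 bytes, zero-padded: |K'| = 64.
Outer input = (K'⊕opad) ∥ H(inner) → 64 + 28 = 92 bytes.

92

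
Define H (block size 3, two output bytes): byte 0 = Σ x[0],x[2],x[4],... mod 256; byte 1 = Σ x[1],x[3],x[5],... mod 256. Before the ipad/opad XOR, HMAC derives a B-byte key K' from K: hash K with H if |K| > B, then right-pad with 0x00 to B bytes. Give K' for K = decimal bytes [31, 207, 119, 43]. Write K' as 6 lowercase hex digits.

96fa00

|K| = 4 > B = 3, so first hash the key.
H(K): even-index sum = 150 mod 256 = 150; odd-index sum = 250 mod 256 = 250 → 96 fa.
Zero-pad H(K) = 96 fa to 3 bytes: K' = 96 fa 00.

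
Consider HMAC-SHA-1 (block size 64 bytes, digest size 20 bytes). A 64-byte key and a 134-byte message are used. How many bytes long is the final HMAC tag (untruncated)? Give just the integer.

The tag is one SHA-1 digest: 20 bytes.

20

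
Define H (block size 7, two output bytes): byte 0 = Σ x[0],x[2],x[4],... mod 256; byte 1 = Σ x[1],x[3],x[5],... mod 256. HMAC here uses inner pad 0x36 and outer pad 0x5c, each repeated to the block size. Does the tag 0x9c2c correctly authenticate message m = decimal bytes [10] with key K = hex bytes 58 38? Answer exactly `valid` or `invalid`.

Key hex bytes 58 38 is 2 bytes ≤ B = 7; zero-pad to 7 bytes: K' = 58 38 00 00 00 00 00.
K' ⊕ ipad = 6e 0e 36 36 36 36 36; K' ⊕ opad = 04 64 5c 5c 5c 5c 5c.
Inner hash: even-index sum = 272 mod 256 = 16; odd-index sum = 132 mod 256 = 132 → 10 84.
Outer hash (recomputed tag): even-index sum = 412 mod 256 = 156; odd-index sum = 300 mod 256 = 44 → 9c 2c.
Recomputed tag = 9c2c; claimed = 9c2c → match.

valid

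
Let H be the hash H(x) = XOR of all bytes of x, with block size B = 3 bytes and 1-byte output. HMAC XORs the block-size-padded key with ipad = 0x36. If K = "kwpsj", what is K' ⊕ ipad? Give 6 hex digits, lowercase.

Key "kwpsj" = 6b 77 70 73 6a is 5 bytes > B = 3, so hash it first: H(key) = 75, then zero-pad to 3 bytes: K' = 75 00 00.
XOR each byte with 0x36: 75⊕36=43, 00⊕36=36, 00⊕36=36.

433636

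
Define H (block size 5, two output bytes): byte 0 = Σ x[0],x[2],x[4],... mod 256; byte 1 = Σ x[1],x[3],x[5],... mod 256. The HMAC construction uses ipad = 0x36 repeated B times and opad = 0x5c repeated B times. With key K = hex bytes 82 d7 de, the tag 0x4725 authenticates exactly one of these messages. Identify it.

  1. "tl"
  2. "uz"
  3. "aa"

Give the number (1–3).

1

Key hex bytes 82 d7 de is 3 bytes ≤ B = 5; zero-pad to 5 bytes: K' = 82 d7 de 00 00.
K' ⊕ ipad = b4 e1 e8 36 36; K' ⊕ opad = de 8b 82 5c 5c.
m1: inner = H(b4 e1 e8 36 36 74 6c) = 3e 8b; tag = H(de 8b 82 5c 5c 3e 8b) = 4725 ← matches
m2: inner = H(b4 e1 e8 36 36 75 7a) = 4c 8c; tag = H(de 8b 82 5c 5c 4c 8c) = 4833
m3: inner = H(b4 e1 e8 36 36 61 61) = 33 78; tag = H(de 8b 82 5c 5c 33 78) = 341a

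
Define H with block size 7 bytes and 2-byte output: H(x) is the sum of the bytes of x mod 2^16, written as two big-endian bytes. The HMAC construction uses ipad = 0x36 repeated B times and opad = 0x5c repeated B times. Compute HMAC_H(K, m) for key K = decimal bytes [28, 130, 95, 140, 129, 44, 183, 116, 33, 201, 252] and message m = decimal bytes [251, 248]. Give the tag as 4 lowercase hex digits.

Key decimal bytes [28, 130, 95, 140, 129, 44, 183, 116, 33, 201, 252] = 1c 82 5f 8c 81 2c b7 74 21 c9 fc is 11 bytes > B = 7, so hash it first: H(key) = 05 47, then zero-pad to 7 bytes: K' = 05 47 00 00 00 00 00.
K' ⊕ ipad = 33 71 36 36 36 36 36.  K' ⊕ opad = 59 1b 5c 5c 5c 5c 5c.
Inner input = (K'⊕ipad) ∥ m = 33 71 36 36 36 36 36 ∥ fb f8.
Inner hash: sum = 51+113+54+54+54+54+54+251+248 = 933 → 03 a5.
Outer input = (K'⊕opad) ∥ inner = 59 1b 5c 5c 5c 5c 5c ∥ 03 a5.
Outer hash (tag): sum = 89+27+92+92+92+92+92+3+165 = 744 → 02 e8.

02e8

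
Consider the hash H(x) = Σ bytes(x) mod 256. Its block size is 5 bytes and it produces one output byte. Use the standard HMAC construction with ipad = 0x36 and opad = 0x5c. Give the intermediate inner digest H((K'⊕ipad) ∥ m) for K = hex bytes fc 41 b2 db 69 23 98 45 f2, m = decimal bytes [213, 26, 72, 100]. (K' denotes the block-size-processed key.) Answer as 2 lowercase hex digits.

86

Key hex bytes fc 41 b2 db 69 23 98 45 f2 is 9 bytes > B = 5, so hash it first: H(key) = 25, then zero-pad to 5 bytes: K' = 25 00 00 00 00.
K' ⊕ ipad = 13 36 36 36 36.
Inner input = 13 36 36 36 36 ∥ d5 1a 48 64.
Inner hash: sum = 19+54+54+54+54+213+26+72+100 = 646; mod 256 = 134 → 86.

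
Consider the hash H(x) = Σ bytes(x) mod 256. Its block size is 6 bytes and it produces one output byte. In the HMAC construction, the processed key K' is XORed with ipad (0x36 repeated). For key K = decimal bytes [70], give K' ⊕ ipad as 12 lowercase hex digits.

703636363636

Key decimal bytes [70] = 46 is 1 byte ≤ B = 6; zero-pad to 6 bytes: K' = 46 00 00 00 00 00.
XOR each byte with 0x36: 46⊕36=70, 00⊕36=36, 00⊕36=36, 00⊕36=36, 00⊕36=36, 00⊕36=36.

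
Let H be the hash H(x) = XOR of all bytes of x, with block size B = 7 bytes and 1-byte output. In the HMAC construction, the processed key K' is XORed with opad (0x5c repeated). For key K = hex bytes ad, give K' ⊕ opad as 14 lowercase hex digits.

Key hex bytes ad is 1 byte ≤ B = 7; zero-pad to 7 bytes: K' = ad 00 00 00 00 00 00.
XOR each byte with 0x5c: ad⊕5c=f1, 00⊕5c=5c, 00⊕5c=5c, 00⊕5c=5c, 00⊕5c=5c, 00⊕5c=5c, 00⊕5c=5c.

f15c5c5c5c5c5c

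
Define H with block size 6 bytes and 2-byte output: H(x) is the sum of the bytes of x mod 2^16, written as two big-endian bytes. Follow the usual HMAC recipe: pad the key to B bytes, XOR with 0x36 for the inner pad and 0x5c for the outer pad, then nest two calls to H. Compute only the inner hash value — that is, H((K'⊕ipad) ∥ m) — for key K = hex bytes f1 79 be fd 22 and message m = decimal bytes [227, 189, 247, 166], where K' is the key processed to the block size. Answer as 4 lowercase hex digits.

Key hex bytes f1 79 be fd 22 is 5 bytes ≤ B = 6; zero-pad to 6 bytes: K' = f1 79 be fd 22 00.
K' ⊕ ipad = c7 4f 88 cb 14 36.
Inner input = c7 4f 88 cb 14 36 ∥ e3 bd f7 a6.
Inner hash: sum = 199+79+136+203+20+54+227+189+247+166 = 1520 → 05 f0.

05f0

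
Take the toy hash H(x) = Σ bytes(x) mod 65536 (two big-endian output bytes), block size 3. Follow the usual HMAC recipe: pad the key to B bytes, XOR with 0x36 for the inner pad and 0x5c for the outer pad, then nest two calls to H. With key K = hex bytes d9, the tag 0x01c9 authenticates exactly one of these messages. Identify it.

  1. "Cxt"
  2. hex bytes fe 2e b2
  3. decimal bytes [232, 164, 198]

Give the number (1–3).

Key hex bytes d9 is 1 byte ≤ B = 3; zero-pad to 3 bytes: K' = d9 00 00.
K' ⊕ ipad = ef 36 36; K' ⊕ opad = 85 5c 5c.
m1: inner = H(ef 36 36 43 78 74) = 02 8a; tag = H(85 5c 5c 02 8a) = 01c9 ← matches
m2: inner = H(ef 36 36 fe 2e b2) = 03 39; tag = H(85 5c 5c 03 39) = 0179
m3: inner = H(ef 36 36 e8 a4 c6) = 03 ad; tag = H(85 5c 5c 03 ad) = 01ed

1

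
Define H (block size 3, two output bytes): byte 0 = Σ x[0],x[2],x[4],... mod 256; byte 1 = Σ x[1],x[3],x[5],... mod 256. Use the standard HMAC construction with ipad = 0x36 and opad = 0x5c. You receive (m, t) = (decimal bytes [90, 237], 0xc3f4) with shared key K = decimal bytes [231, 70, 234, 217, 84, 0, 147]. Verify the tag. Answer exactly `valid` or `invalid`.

valid

Key decimal bytes [231, 70, 234, 217, 84, 0, 147] = e7 46 ea d9 54 00 93 is 7 bytes > B = 3, so hash it first: H(key) = b8 1f, then zero-pad to 3 bytes: K' = b8 1f 00.
K' ⊕ ipad = 8e 29 36; K' ⊕ opad = e4 43 5c.
Inner hash: even-index sum = 433 mod 256 = 177; odd-index sum = 131 mod 256 = 131 → b1 83.
Outer hash (recomputed tag): even-index sum = 451 mod 256 = 195; odd-index sum = 244 mod 256 = 244 → c3 f4.
Recomputed tag = c3f4; claimed = c3f4 → match.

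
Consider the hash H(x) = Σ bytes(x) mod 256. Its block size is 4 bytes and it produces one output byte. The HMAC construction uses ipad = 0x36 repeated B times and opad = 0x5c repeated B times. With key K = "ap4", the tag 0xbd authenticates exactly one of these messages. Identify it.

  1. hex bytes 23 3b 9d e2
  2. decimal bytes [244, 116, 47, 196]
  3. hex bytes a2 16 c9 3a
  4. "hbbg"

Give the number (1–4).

3

Key "ap4" = 61 70 34 is 3 bytes ≤ B = 4; zero-pad to 4 bytes: K' = 61 70 34 00.
K' ⊕ ipad = 57 46 02 36; K' ⊕ opad = 3d 2c 68 5c.
m1: inner = H(57 46 02 36 23 3b 9d e2) = b2; tag = H(3d 2c 68 5c b2) = df
m2: inner = H(57 46 02 36 f4 74 2f c4) = 30; tag = H(3d 2c 68 5c 30) = 5d
m3: inner = H(57 46 02 36 a2 16 c9 3a) = 90; tag = H(3d 2c 68 5c 90) = bd ← matches
m4: inner = H(57 46 02 36 68 62 62 67) = 68; tag = H(3d 2c 68 5c 68) = 95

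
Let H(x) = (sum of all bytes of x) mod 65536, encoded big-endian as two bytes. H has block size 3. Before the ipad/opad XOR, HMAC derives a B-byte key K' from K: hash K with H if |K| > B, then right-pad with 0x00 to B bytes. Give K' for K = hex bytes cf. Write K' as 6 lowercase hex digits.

cf0000

Key hex bytes cf is 1 byte ≤ B = 3; zero-pad to 3 bytes: K' = cf 00 00.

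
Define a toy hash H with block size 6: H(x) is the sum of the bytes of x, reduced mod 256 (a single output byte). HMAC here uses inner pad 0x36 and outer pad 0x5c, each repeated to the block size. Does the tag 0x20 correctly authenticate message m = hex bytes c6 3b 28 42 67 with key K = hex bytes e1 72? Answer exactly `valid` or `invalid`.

Key hex bytes e1 72 is 2 bytes ≤ B = 6; zero-pad to 6 bytes: K' = e1 72 00 00 00 00.
K' ⊕ ipad = d7 44 36 36 36 36; K' ⊕ opad = bd 2e 5c 5c 5c 5c.
Inner hash: sum = 215+68+54+54+54+54+198+59+40+66+103 = 965; mod 256 = 197 → c5.
Outer hash (recomputed tag): sum = 189+46+92+92+92+92+197 = 800; mod 256 = 32 → 20.
Recomputed tag = 20; claimed = 20 → match.

valid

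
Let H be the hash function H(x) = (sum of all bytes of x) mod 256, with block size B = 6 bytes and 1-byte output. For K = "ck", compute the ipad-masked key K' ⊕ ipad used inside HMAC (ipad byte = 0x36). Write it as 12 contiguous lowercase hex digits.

Key "ck" = 63 6b is 2 bytes ≤ B = 6; zero-pad to 6 bytes: K' = 63 6b 00 00 00 00.
XOR each byte with 0x36: 63⊕36=55, 6b⊕36=5d, 00⊕36=36, 00⊕36=36, 00⊕36=36, 00⊕36=36.

555d36363636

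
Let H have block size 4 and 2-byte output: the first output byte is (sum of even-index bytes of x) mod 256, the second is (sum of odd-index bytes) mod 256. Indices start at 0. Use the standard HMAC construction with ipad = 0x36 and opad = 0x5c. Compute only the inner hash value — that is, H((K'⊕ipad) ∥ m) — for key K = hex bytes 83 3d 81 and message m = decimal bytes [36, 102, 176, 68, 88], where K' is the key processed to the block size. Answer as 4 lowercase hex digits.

Key hex bytes 83 3d 81 is 3 bytes ≤ B = 4; zero-pad to 4 bytes: K' = 83 3d 81 00.
K' ⊕ ipad = b5 0b b7 36.
Inner input = b5 0b b7 36 ∥ 24 66 b0 44 58.
Inner hash: even-index sum = 664 mod 256 = 152; odd-index sum = 235 mod 256 = 235 → 98 eb.

98eb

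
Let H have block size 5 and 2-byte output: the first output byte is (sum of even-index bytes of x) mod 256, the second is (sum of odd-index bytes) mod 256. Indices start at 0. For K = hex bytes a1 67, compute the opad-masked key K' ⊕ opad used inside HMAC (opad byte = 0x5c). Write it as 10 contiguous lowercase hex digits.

Key hex bytes a1 67 is 2 bytes ≤ B = 5; zero-pad to 5 bytes: K' = a1 67 00 00 00.
XOR each byte with 0x5c: a1⊕5c=fd, 67⊕5c=3b, 00⊕5c=5c, 00⊕5c=5c, 00⊕5c=5c.

fd3b5c5c5c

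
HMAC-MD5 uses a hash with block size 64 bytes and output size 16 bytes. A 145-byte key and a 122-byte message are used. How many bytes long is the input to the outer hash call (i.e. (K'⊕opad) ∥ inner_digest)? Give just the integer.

Key is 145 > 64 bytes, so it is hashed to 16 bytes then zero-padded to 64: |K'| = 64.
Outer input = (K'⊕opad) ∥ H(inner) → 64 + 16 = 80 bytes.

80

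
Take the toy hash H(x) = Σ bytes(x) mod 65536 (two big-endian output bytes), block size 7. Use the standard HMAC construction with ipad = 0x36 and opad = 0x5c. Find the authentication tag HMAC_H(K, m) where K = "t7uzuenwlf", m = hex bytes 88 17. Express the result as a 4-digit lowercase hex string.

Key "t7uzuenwlf" = 74 37 75 7a 75 65 6e 77 6c 66 is 10 bytes > B = 7, so hash it first: H(key) = 04 2b, then zero-pad to 7 bytes: K' = 04 2b 00 00 00 00 00.
K' ⊕ ipad = 32 1d 36 36 36 36 36.  K' ⊕ opad = 58 77 5c 5c 5c 5c 5c.
Inner input = (K'⊕ipad) ∥ m = 32 1d 36 36 36 36 36 ∥ 88 17.
Inner hash: sum = 50+29+54+54+54+54+54+136+23 = 508 → 01 fc.
Outer input = (K'⊕opad) ∥ inner = 58 77 5c 5c 5c 5c 5c ∥ 01 fc.
Outer hash (tag): sum = 88+119+92+92+92+92+92+1+252 = 920 → 03 98.

0398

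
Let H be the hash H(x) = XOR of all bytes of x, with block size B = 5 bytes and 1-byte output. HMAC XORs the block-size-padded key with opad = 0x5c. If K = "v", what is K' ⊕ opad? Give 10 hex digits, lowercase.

2a5c5c5c5c

Key "v" = 76 is 1 byte ≤ B = 5; zero-pad to 5 bytes: K' = 76 00 00 00 00.
XOR each byte with 0x5c: 76⊕5c=2a, 00⊕5c=5c, 00⊕5c=5c, 00⊕5c=5c, 00⊕5c=5c.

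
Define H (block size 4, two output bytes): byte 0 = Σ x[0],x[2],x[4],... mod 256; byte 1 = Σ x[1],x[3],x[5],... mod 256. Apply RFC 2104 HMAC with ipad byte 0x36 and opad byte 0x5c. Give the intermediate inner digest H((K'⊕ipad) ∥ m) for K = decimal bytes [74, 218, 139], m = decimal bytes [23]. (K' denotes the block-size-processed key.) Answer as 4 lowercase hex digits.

Key decimal bytes [74, 218, 139] = 4a da 8b is 3 bytes ≤ B = 4; zero-pad to 4 bytes: K' = 4a da 8b 00.
K' ⊕ ipad = 7c ec bd 36.
Inner input = 7c ec bd 36 ∥ 17.
Inner hash: even-index sum = 336 mod 256 = 80; odd-index sum = 290 mod 256 = 34 → 50 22.

5022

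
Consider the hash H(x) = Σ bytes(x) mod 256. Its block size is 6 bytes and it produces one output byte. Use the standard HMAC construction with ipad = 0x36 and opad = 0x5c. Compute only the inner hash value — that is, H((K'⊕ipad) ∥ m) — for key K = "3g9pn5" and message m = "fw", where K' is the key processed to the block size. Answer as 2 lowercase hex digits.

Key "3g9pn5" = 33 67 39 70 6e 35 is exactly B = 6 bytes: K' = 33 67 39 70 6e 35.
K' ⊕ ipad = 05 51 0f 46 58 03.
Inner input = 05 51 0f 46 58 03 ∥ 66 77.
Inner hash: sum = 5+81+15+70+88+3+102+119 = 483; mod 256 = 227 → e3.

e3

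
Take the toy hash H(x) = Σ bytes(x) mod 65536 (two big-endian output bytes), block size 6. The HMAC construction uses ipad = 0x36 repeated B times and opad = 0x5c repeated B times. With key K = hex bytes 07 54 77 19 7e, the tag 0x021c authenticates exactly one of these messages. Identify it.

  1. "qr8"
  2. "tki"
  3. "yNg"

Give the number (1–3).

2

Key hex bytes 07 54 77 19 7e is 5 bytes ≤ B = 6; zero-pad to 6 bytes: K' = 07 54 77 19 7e 00.
K' ⊕ ipad = 31 62 41 2f 48 36; K' ⊕ opad = 5b 08 2b 45 22 5c.
m1: inner = H(31 62 41 2f 48 36 71 72 38) = 02 9c; tag = H(5b 08 2b 45 22 5c 02 9c) = 01ef
m2: inner = H(31 62 41 2f 48 36 74 6b 69) = 02 c9; tag = H(5b 08 2b 45 22 5c 02 c9) = 021c ← matches
m3: inner = H(31 62 41 2f 48 36 79 4e 67) = 02 af; tag = H(5b 08 2b 45 22 5c 02 af) = 0202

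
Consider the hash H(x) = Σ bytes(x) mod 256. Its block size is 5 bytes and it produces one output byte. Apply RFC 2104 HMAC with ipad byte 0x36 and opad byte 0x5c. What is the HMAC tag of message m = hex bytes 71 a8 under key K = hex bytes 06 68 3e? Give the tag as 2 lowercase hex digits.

c3

Key hex bytes 06 68 3e is 3 bytes ≤ B = 5; zero-pad to 5 bytes: K' = 06 68 3e 00 00.
K' ⊕ ipad = 30 5e 08 36 36.  K' ⊕ opad = 5a 34 62 5c 5c.
Inner input = (K'⊕ipad) ∥ m = 30 5e 08 36 36 ∥ 71 a8.
Inner hash: sum = 48+94+8+54+54+113+168 = 539; mod 256 = 27 → 1b.
Outer input = (K'⊕opad) ∥ inner = 5a 34 62 5c 5c ∥ 1b.
Outer hash (tag): sum = 90+52+98+92+92+27 = 451; mod 256 = 195 → c3.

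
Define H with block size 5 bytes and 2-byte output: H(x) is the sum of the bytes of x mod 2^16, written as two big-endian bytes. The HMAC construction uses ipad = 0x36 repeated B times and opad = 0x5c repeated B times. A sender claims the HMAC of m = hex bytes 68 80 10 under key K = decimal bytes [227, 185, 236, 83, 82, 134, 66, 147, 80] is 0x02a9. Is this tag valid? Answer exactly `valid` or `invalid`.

invalid

Key decimal bytes [227, 185, 236, 83, 82, 134, 66, 147, 80] = e3 b9 ec 53 52 86 42 93 50 is 9 bytes > B = 5, so hash it first: H(key) = 04 d8, then zero-pad to 5 bytes: K' = 04 d8 00 00 00.
K' ⊕ ipad = 32 ee 36 36 36; K' ⊕ opad = 58 84 5c 5c 5c.
Inner hash: sum = 50+238+54+54+54+104+128+16 = 698 → 02 ba.
Outer hash (recomputed tag): sum = 88+132+92+92+92+2+186 = 684 → 02 ac.
Recomputed tag = 02ac; claimed = 02a9 → mismatch.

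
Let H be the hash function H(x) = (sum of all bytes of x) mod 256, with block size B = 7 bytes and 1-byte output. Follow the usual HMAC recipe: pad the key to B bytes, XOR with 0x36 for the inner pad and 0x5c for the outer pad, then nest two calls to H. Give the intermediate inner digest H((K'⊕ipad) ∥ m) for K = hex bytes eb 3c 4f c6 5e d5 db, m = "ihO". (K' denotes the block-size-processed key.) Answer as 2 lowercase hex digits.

Key hex bytes eb 3c 4f c6 5e d5 db is exactly B = 7 bytes: K' = eb 3c 4f c6 5e d5 db.
K' ⊕ ipad = dd 0a 79 f0 68 e3 ed.
Inner input = dd 0a 79 f0 68 e3 ed ∥ 69 68 4f.
Inner hash: sum = 221+10+121+240+104+227+237+105+104+79 = 1448; mod 256 = 168 → a8.

a8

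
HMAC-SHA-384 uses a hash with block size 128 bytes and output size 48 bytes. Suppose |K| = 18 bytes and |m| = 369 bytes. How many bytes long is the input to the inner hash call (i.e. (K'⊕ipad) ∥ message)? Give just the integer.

Key is 18 ≤ 128 bytes, zero-padded: |K'| = 128.
Inner input = (K'⊕ipad) ∥ m → 128 + 369 = 497 bytes.

497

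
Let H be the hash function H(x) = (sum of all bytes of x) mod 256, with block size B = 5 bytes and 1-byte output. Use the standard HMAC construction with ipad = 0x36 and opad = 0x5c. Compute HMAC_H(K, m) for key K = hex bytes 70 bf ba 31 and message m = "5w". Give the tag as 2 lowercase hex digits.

Key hex bytes 70 bf ba 31 is 4 bytes ≤ B = 5; zero-pad to 5 bytes: K' = 70 bf ba 31 00.
K' ⊕ ipad = 46 89 8c 07 36.  K' ⊕ opad = 2c e3 e6 6d 5c.
Inner input = (K'⊕ipad) ∥ m = 46 89 8c 07 36 ∥ 35 77.
Inner hash: sum = 70+137+140+7+54+53+119 = 580; mod 256 = 68 → 44.
Outer input = (K'⊕opad) ∥ inner = 2c e3 e6 6d 5c ∥ 44.
Outer hash (tag): sum = 44+227+230+109+92+68 = 770; mod 256 = 2 → 02.

02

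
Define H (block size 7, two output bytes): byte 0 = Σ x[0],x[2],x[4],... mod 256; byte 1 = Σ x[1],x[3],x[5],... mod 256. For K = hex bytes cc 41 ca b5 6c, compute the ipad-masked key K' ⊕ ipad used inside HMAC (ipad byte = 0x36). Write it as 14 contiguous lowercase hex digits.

fa77fc835a3636

Key hex bytes cc 41 ca b5 6c is 5 bytes ≤ B = 7; zero-pad to 7 bytes: K' = cc 41 ca b5 6c 00 00.
XOR each byte with 0x36: cc⊕36=fa, 41⊕36=77, ca⊕36=fc, b5⊕36=83, 6c⊕36=5a, 00⊕36=36, 00⊕36=36.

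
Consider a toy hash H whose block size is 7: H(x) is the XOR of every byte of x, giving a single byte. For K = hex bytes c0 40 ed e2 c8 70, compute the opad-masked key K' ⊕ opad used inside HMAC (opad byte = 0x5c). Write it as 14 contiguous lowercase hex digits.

9c1cb1be942c5c

Key hex bytes c0 40 ed e2 c8 70 is 6 bytes ≤ B = 7; zero-pad to 7 bytes: K' = c0 40 ed e2 c8 70 00.
XOR each byte with 0x5c: c0⊕5c=9c, 40⊕5c=1c, ed⊕5c=b1, e2⊕5c=be, c8⊕5c=94, 70⊕5c=2c, 00⊕5c=5c.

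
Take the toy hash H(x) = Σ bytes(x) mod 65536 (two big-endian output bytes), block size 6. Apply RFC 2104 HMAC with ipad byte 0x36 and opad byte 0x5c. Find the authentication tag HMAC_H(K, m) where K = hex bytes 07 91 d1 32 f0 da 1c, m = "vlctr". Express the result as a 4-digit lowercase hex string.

Key hex bytes 07 91 d1 32 f0 da 1c is 7 bytes > B = 6, so hash it first: H(key) = 03 81, then zero-pad to 6 bytes: K' = 03 81 00 00 00 00.
K' ⊕ ipad = 35 b7 36 36 36 36.  K' ⊕ opad = 5f dd 5c 5c 5c 5c.
Inner input = (K'⊕ipad) ∥ m = 35 b7 36 36 36 36 ∥ 76 6c 63 74 72.
Inner hash: sum = 53+183+54+54+54+54+118+108+99+116+114 = 1007 → 03 ef.
Outer input = (K'⊕opad) ∥ inner = 5f dd 5c 5c 5c 5c ∥ 03 ef.
Outer hash (tag): sum = 95+221+92+92+92+92+3+239 = 926 → 03 9e.

039e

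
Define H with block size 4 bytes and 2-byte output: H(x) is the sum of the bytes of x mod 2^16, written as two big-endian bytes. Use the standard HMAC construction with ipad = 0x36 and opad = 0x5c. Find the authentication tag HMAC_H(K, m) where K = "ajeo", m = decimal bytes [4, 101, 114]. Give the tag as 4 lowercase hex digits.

011b

Key "ajeo" = 61 6a 65 6f is exactly B = 4 bytes: K' = 61 6a 65 6f.
K' ⊕ ipad = 57 5c 53 59.  K' ⊕ opad = 3d 36 39 33.
Inner input = (K'⊕ipad) ∥ m = 57 5c 53 59 ∥ 04 65 72.
Inner hash: sum = 87+92+83+89+4+101+114 = 570 → 02 3a.
Outer input = (K'⊕opad) ∥ inner = 3d 36 39 33 ∥ 02 3a.
Outer hash (tag): sum = 61+54+57+51+2+58 = 283 → 01 1b.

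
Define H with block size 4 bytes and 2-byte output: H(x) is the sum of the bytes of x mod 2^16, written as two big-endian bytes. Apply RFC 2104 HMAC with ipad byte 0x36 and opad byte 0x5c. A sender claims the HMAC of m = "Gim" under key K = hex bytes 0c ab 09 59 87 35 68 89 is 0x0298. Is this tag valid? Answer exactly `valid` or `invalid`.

Key hex bytes 0c ab 09 59 87 35 68 89 is 8 bytes > B = 4, so hash it first: H(key) = 02 c6, then zero-pad to 4 bytes: K' = 02 c6 00 00.
K' ⊕ ipad = 34 f0 36 36; K' ⊕ opad = 5e 9a 5c 5c.
Inner hash: sum = 52+240+54+54+71+105+109 = 685 → 02 ad.
Outer hash (recomputed tag): sum = 94+154+92+92+2+173 = 607 → 02 5f.
Recomputed tag = 025f; claimed = 0298 → mismatch.

invalid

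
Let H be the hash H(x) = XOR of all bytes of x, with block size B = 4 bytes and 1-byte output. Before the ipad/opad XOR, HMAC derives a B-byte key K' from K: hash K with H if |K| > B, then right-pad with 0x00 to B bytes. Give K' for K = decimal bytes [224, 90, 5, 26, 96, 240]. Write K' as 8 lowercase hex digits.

35000000

|K| = 6 > B = 4, so first hash the key.
H(K): XOR e0⊕5a⊕05⊕1a⊕60⊕f0 = 35.
Zero-pad H(K) = 35 to 4 bytes: K' = 35 00 00 00.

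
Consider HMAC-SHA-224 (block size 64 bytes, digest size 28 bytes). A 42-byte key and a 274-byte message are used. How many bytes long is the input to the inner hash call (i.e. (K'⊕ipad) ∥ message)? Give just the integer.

338

Key is 42 ≤ 64 bytes, zero-padded: |K'| = 64.
Inner input = (K'⊕ipad) ∥ m → 64 + 274 = 338 bytes.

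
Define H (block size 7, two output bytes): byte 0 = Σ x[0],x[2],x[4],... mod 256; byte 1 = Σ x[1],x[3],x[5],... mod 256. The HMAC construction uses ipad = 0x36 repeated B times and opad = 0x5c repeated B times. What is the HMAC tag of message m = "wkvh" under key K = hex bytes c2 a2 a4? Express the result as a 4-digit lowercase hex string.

Key hex bytes c2 a2 a4 is 3 bytes ≤ B = 7; zero-pad to 7 bytes: K' = c2 a2 a4 00 00 00 00.
K' ⊕ ipad = f4 94 92 36 36 36 36.  K' ⊕ opad = 9e fe f8 5c 5c 5c 5c.
Inner input = (K'⊕ipad) ∥ m = f4 94 92 36 36 36 36 ∥ 77 6b 76 68.
Inner hash: even-index sum = 709 mod 256 = 197; odd-index sum = 493 mod 256 = 237 → c5 ed.
Outer input = (K'⊕opad) ∥ inner = 9e fe f8 5c 5c 5c 5c ∥ c5 ed.
Outer hash (tag): even-index sum = 827 mod 256 = 59; odd-index sum = 635 mod 256 = 123 → 3b 7b.

3b7b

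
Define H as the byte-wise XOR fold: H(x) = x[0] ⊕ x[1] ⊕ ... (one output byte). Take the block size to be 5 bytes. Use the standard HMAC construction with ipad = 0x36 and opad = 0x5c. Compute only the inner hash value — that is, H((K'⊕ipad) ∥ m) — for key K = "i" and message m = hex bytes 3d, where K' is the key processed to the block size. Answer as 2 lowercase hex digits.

Key "i" = 69 is 1 byte ≤ B = 5; zero-pad to 5 bytes: K' = 69 00 00 00 00.
K' ⊕ ipad = 5f 36 36 36 36.
Inner input = 5f 36 36 36 36 ∥ 3d.
Inner hash: XOR 5f⊕36⊕36⊕36⊕36⊕3d = 62.

62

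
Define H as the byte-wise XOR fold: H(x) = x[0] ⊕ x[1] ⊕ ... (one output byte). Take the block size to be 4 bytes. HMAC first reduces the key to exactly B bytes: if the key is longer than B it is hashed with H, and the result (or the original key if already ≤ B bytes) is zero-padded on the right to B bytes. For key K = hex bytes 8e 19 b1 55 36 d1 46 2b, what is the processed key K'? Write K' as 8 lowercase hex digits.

|K| = 8 > B = 4, so first hash the key.
H(K): XOR 8e⊕19⊕b1⊕55⊕36⊕d1⊕46⊕2b = f9.
Zero-pad H(K) = f9 to 4 bytes: K' = f9 00 00 00.

f9000000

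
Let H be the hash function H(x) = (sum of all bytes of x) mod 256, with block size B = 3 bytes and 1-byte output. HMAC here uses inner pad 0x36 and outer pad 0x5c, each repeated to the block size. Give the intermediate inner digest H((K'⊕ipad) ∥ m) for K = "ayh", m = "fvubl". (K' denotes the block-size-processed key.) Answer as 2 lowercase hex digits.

Key "ayh" = 61 79 68 is exactly B = 3 bytes: K' = 61 79 68.
K' ⊕ ipad = 57 4f 5e.
Inner input = 57 4f 5e ∥ 66 76 75 62 6c.
Inner hash: sum = 87+79+94+102+118+117+98+108 = 803; mod 256 = 35 → 23.

23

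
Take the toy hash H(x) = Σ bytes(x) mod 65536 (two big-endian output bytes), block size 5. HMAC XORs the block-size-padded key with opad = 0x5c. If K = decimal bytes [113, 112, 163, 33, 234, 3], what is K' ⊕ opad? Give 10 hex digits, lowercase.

Key decimal bytes [113, 112, 163, 33, 234, 3] = 71 70 a3 21 ea 03 is 6 bytes > B = 5, so hash it first: H(key) = 02 92, then zero-pad to 5 bytes: K' = 02 92 00 00 00.
XOR each byte with 0x5c: 02⊕5c=5e, 92⊕5c=ce, 00⊕5c=5c, 00⊕5c=5c, 00⊕5c=5c.

5ece5c5c5c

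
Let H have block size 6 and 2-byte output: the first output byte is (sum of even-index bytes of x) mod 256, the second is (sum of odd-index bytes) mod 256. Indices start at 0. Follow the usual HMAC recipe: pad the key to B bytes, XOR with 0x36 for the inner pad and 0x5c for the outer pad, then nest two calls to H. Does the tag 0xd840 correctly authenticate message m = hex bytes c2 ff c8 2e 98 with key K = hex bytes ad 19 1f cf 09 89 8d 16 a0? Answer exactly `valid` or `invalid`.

invalid

Key hex bytes ad 19 1f cf 09 89 8d 16 a0 is 9 bytes > B = 6, so hash it first: H(key) = 02 87, then zero-pad to 6 bytes: K' = 02 87 00 00 00 00.
K' ⊕ ipad = 34 b1 36 36 36 36; K' ⊕ opad = 5e db 5c 5c 5c 5c.
Inner hash: even-index sum = 706 mod 256 = 194; odd-index sum = 586 mod 256 = 74 → c2 4a.
Outer hash (recomputed tag): even-index sum = 472 mod 256 = 216; odd-index sum = 477 mod 256 = 221 → d8 dd.
Recomputed tag = d8dd; claimed = d840 → mismatch.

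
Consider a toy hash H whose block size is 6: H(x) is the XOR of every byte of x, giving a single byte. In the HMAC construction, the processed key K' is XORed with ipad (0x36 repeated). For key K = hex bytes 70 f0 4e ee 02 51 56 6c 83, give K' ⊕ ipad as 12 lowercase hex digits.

fc3636363636

Key hex bytes 70 f0 4e ee 02 51 56 6c 83 is 9 bytes > B = 6, so hash it first: H(key) = ca, then zero-pad to 6 bytes: K' = ca 00 00 00 00 00.
XOR each byte with 0x36: ca⊕36=fc, 00⊕36=36, 00⊕36=36, 00⊕36=36, 00⊕36=36, 00⊕36=36.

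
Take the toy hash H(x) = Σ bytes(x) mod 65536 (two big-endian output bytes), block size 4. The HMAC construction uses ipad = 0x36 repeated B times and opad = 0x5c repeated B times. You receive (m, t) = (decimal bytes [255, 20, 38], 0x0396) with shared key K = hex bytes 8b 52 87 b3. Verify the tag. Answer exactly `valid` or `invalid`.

Key hex bytes 8b 52 87 b3 is exactly B = 4 bytes: K' = 8b 52 87 b3.
K' ⊕ ipad = bd 64 b1 85; K' ⊕ opad = d7 0e db ef.
Inner hash: sum = 189+100+177+133+255+20+38 = 912 → 03 90.
Outer hash (recomputed tag): sum = 215+14+219+239+3+144 = 834 → 03 42.
Recomputed tag = 0342; claimed = 0396 → mismatch.

invalid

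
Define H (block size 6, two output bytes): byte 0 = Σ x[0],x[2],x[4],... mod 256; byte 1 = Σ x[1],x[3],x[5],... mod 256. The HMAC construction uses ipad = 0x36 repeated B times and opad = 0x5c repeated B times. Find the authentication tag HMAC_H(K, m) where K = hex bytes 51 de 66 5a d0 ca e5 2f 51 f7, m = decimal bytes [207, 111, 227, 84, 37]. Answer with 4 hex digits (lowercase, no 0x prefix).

Key hex bytes 51 de 66 5a d0 ca e5 2f 51 f7 is 10 bytes > B = 6, so hash it first: H(key) = bd 28, then zero-pad to 6 bytes: K' = bd 28 00 00 00 00.
K' ⊕ ipad = 8b 1e 36 36 36 36.  K' ⊕ opad = e1 74 5c 5c 5c 5c.
Inner input = (K'⊕ipad) ∥ m = 8b 1e 36 36 36 36 ∥ cf 6f e3 54 25.
Inner hash: even-index sum = 718 mod 256 = 206; odd-index sum = 333 mod 256 = 77 → ce 4d.
Outer input = (K'⊕opad) ∥ inner = e1 74 5c 5c 5c 5c ∥ ce 4d.
Outer hash (tag): even-index sum = 615 mod 256 = 103; odd-index sum = 377 mod 256 = 121 → 67 79.

6779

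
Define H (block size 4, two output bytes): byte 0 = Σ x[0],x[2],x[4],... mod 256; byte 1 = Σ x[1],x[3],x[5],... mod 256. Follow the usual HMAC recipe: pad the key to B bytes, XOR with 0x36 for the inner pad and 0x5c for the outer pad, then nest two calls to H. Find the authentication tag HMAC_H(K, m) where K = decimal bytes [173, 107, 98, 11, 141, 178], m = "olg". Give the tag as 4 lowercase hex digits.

Key decimal bytes [173, 107, 98, 11, 141, 178] = ad 6b 62 0b 8d b2 is 6 bytes > B = 4, so hash it first: H(key) = 9c 28, then zero-pad to 4 bytes: K' = 9c 28 00 00.
K' ⊕ ipad = aa 1e 36 36.  K' ⊕ opad = c0 74 5c 5c.
Inner input = (K'⊕ipad) ∥ m = aa 1e 36 36 ∥ 6f 6c 67.
Inner hash: even-index sum = 438 mod 256 = 182; odd-index sum = 192 mod 256 = 192 → b6 c0.
Outer input = (K'⊕opad) ∥ inner = c0 74 5c 5c ∥ b6 c0.
Outer hash (tag): even-index sum = 466 mod 256 = 210; odd-index sum = 400 mod 256 = 144 → d2 90.

d290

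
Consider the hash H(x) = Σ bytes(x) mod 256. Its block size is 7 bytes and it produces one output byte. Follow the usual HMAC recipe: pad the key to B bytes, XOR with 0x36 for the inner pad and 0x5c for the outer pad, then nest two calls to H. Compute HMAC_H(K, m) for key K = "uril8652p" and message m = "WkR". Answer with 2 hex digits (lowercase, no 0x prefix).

Key "uril8652p" = 75 72 69 6c 38 36 35 32 70 is 9 bytes > B = 7, so hash it first: H(key) = 01, then zero-pad to 7 bytes: K' = 01 00 00 00 00 00 00.
K' ⊕ ipad = 37 36 36 36 36 36 36.  K' ⊕ opad = 5d 5c 5c 5c 5c 5c 5c.
Inner input = (K'⊕ipad) ∥ m = 37 36 36 36 36 36 36 ∥ 57 6b 52.
Inner hash: sum = 55+54+54+54+54+54+54+87+107+82 = 655; mod 256 = 143 → 8f.
Outer input = (K'⊕opad) ∥ inner = 5d 5c 5c 5c 5c 5c 5c ∥ 8f.
Outer hash (tag): sum = 93+92+92+92+92+92+92+143 = 788; mod 256 = 20 → 14.

14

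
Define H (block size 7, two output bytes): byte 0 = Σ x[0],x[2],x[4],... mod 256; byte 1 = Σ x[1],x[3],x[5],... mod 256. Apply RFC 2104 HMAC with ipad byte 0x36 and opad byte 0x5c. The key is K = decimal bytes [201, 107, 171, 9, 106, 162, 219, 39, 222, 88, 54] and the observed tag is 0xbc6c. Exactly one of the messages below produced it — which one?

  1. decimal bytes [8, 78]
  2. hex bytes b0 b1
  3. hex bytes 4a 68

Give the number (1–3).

1

Key decimal bytes [201, 107, 171, 9, 106, 162, 219, 39, 222, 88, 54] = c9 6b ab 09 6a a2 db 27 de 58 36 is 11 bytes > B = 7, so hash it first: H(key) = cd 95, then zero-pad to 7 bytes: K' = cd 95 00 00 00 00 00.
K' ⊕ ipad = fb a3 36 36 36 36 36; K' ⊕ opad = 91 c9 5c 5c 5c 5c 5c.
m1: inner = H(fb a3 36 36 36 36 36 08 4e) = eb 17; tag = H(91 c9 5c 5c 5c 5c 5c eb 17) = bc6c ← matches
m2: inner = H(fb a3 36 36 36 36 36 b0 b1) = 4e bf; tag = H(91 c9 5c 5c 5c 5c 5c 4e bf) = 64cf
m3: inner = H(fb a3 36 36 36 36 36 4a 68) = 05 59; tag = H(91 c9 5c 5c 5c 5c 5c 05 59) = fe86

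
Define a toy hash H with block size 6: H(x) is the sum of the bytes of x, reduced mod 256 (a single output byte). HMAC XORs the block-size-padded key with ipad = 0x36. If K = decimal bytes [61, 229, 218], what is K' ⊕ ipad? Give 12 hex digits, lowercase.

0bd3ec363636

Key decimal bytes [61, 229, 218] = 3d e5 da is 3 bytes ≤ B = 6; zero-pad to 6 bytes: K' = 3d e5 da 00 00 00.
XOR each byte with 0x36: 3d⊕36=0b, e5⊕36=d3, da⊕36=ec, 00⊕36=36, 00⊕36=36, 00⊕36=36.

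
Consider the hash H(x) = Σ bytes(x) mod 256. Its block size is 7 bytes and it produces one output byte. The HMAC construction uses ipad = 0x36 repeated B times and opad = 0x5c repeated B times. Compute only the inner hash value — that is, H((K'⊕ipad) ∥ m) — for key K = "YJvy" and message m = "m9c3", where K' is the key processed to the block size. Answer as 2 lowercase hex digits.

Key "YJvy" = 59 4a 76 79 is 4 bytes ≤ B = 7; zero-pad to 7 bytes: K' = 59 4a 76 79 00 00 00.
K' ⊕ ipad = 6f 7c 40 4f 36 36 36.
Inner input = 6f 7c 40 4f 36 36 36 ∥ 6d 39 63 33.
Inner hash: sum = 111+124+64+79+54+54+54+109+57+99+51 = 856; mod 256 = 88 → 58.

58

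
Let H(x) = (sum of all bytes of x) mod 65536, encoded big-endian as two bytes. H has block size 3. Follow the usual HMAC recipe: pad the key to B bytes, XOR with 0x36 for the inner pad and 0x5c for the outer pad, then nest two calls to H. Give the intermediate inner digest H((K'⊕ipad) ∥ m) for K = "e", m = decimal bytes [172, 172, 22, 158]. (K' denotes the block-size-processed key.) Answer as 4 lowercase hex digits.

Key "e" = 65 is 1 byte ≤ B = 3; zero-pad to 3 bytes: K' = 65 00 00.
K' ⊕ ipad = 53 36 36.
Inner input = 53 36 36 ∥ ac ac 16 9e.
Inner hash: sum = 83+54+54+172+172+22+158 = 715 → 02 cb.

02cb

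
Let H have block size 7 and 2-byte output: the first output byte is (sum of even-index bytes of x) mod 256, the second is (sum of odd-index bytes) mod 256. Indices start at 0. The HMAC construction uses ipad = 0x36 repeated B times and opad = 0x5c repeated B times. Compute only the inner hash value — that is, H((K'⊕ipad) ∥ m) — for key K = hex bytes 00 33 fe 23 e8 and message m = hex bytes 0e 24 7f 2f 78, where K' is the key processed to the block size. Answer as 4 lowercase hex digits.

6555

Key hex bytes 00 33 fe 23 e8 is 5 bytes ≤ B = 7; zero-pad to 7 bytes: K' = 00 33 fe 23 e8 00 00.
K' ⊕ ipad = 36 05 c8 15 de 36 36.
Inner input = 36 05 c8 15 de 36 36 ∥ 0e 24 7f 2f 78.
Inner hash: even-index sum = 613 mod 256 = 101; odd-index sum = 341 mod 256 = 85 → 65 55.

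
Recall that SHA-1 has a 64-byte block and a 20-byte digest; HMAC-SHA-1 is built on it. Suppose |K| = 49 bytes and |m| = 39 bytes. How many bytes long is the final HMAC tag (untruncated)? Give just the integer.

The tag is one SHA-1 digest: 20 bytes.

20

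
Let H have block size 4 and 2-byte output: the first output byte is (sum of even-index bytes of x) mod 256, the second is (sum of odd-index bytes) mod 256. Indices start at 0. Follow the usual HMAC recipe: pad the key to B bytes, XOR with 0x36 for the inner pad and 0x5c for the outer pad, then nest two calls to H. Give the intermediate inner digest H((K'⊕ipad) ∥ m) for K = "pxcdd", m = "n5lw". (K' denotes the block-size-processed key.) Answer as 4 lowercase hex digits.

Key "pxcdd" = 70 78 63 64 64 is 5 bytes > B = 4, so hash it first: H(key) = 37 dc, then zero-pad to 4 bytes: K' = 37 dc 00 00.
K' ⊕ ipad = 01 ea 36 36.
Inner input = 01 ea 36 36 ∥ 6e 35 6c 77.
Inner hash: even-index sum = 273 mod 256 = 17; odd-index sum = 460 mod 256 = 204 → 11 cc.

11cc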